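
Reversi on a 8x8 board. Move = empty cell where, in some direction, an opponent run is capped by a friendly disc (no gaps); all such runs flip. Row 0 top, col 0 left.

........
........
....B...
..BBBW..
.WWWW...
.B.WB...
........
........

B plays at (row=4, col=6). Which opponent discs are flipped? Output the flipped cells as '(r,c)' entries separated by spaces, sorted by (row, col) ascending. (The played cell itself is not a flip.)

Answer: (3,5)

Derivation:
Dir NW: opp run (3,5) capped by B -> flip
Dir N: first cell '.' (not opp) -> no flip
Dir NE: first cell '.' (not opp) -> no flip
Dir W: first cell '.' (not opp) -> no flip
Dir E: first cell '.' (not opp) -> no flip
Dir SW: first cell '.' (not opp) -> no flip
Dir S: first cell '.' (not opp) -> no flip
Dir SE: first cell '.' (not opp) -> no flip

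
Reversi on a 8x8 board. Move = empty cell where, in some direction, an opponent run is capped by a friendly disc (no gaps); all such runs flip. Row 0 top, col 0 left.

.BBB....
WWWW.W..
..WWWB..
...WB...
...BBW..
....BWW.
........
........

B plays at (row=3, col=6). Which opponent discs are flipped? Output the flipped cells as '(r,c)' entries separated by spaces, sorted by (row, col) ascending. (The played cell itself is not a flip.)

Dir NW: first cell 'B' (not opp) -> no flip
Dir N: first cell '.' (not opp) -> no flip
Dir NE: first cell '.' (not opp) -> no flip
Dir W: first cell '.' (not opp) -> no flip
Dir E: first cell '.' (not opp) -> no flip
Dir SW: opp run (4,5) capped by B -> flip
Dir S: first cell '.' (not opp) -> no flip
Dir SE: first cell '.' (not opp) -> no flip

Answer: (4,5)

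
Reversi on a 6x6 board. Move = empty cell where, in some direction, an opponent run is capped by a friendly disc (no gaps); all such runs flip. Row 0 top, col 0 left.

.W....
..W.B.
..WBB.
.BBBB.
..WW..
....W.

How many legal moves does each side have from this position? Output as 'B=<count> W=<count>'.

Answer: B=7 W=8

Derivation:
-- B to move --
(0,0): no bracket -> illegal
(0,2): flips 2 -> legal
(0,3): no bracket -> illegal
(1,0): no bracket -> illegal
(1,1): flips 1 -> legal
(1,3): flips 1 -> legal
(2,1): flips 1 -> legal
(4,1): no bracket -> illegal
(4,4): no bracket -> illegal
(4,5): no bracket -> illegal
(5,1): flips 1 -> legal
(5,2): flips 2 -> legal
(5,3): flips 2 -> legal
(5,5): no bracket -> illegal
B mobility = 7
-- W to move --
(0,3): no bracket -> illegal
(0,4): no bracket -> illegal
(0,5): no bracket -> illegal
(1,3): flips 2 -> legal
(1,5): flips 2 -> legal
(2,0): flips 1 -> legal
(2,1): flips 1 -> legal
(2,5): flips 3 -> legal
(3,0): no bracket -> illegal
(3,5): no bracket -> illegal
(4,0): flips 1 -> legal
(4,1): no bracket -> illegal
(4,4): flips 1 -> legal
(4,5): flips 2 -> legal
W mobility = 8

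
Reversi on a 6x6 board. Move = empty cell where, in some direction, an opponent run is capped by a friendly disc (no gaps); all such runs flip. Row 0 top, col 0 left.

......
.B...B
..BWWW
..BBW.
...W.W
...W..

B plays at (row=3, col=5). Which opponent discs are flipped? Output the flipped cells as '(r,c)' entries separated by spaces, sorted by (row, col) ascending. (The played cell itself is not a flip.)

Dir NW: opp run (2,4), next='.' -> no flip
Dir N: opp run (2,5) capped by B -> flip
Dir NE: edge -> no flip
Dir W: opp run (3,4) capped by B -> flip
Dir E: edge -> no flip
Dir SW: first cell '.' (not opp) -> no flip
Dir S: opp run (4,5), next='.' -> no flip
Dir SE: edge -> no flip

Answer: (2,5) (3,4)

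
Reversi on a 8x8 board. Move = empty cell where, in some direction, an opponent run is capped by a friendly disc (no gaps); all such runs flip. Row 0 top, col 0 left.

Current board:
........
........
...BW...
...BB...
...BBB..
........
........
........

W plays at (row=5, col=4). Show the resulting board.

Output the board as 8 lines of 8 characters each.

Answer: ........
........
...BW...
...BW...
...BWB..
....W...
........
........

Derivation:
Place W at (5,4); scan 8 dirs for brackets.
Dir NW: opp run (4,3), next='.' -> no flip
Dir N: opp run (4,4) (3,4) capped by W -> flip
Dir NE: opp run (4,5), next='.' -> no flip
Dir W: first cell '.' (not opp) -> no flip
Dir E: first cell '.' (not opp) -> no flip
Dir SW: first cell '.' (not opp) -> no flip
Dir S: first cell '.' (not opp) -> no flip
Dir SE: first cell '.' (not opp) -> no flip
All flips: (3,4) (4,4)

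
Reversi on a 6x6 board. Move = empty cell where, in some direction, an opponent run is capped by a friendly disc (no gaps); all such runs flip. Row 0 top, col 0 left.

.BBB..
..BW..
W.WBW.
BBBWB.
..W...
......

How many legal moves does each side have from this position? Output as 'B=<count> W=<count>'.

Answer: B=9 W=4

Derivation:
-- B to move --
(0,4): flips 2 -> legal
(1,0): flips 1 -> legal
(1,1): no bracket -> illegal
(1,4): flips 2 -> legal
(1,5): no bracket -> illegal
(2,1): flips 1 -> legal
(2,5): flips 1 -> legal
(3,5): flips 2 -> legal
(4,1): no bracket -> illegal
(4,3): flips 1 -> legal
(4,4): no bracket -> illegal
(5,1): no bracket -> illegal
(5,2): flips 1 -> legal
(5,3): flips 1 -> legal
B mobility = 9
-- W to move --
(0,0): no bracket -> illegal
(0,4): no bracket -> illegal
(1,0): no bracket -> illegal
(1,1): flips 1 -> legal
(1,4): no bracket -> illegal
(2,1): no bracket -> illegal
(2,5): no bracket -> illegal
(3,5): flips 1 -> legal
(4,0): flips 2 -> legal
(4,1): no bracket -> illegal
(4,3): no bracket -> illegal
(4,4): flips 1 -> legal
(4,5): no bracket -> illegal
W mobility = 4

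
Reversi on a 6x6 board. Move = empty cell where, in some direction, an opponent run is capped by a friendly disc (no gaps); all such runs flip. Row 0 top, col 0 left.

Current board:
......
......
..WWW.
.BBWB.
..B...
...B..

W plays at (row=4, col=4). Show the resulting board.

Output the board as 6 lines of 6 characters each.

Place W at (4,4); scan 8 dirs for brackets.
Dir NW: first cell 'W' (not opp) -> no flip
Dir N: opp run (3,4) capped by W -> flip
Dir NE: first cell '.' (not opp) -> no flip
Dir W: first cell '.' (not opp) -> no flip
Dir E: first cell '.' (not opp) -> no flip
Dir SW: opp run (5,3), next=edge -> no flip
Dir S: first cell '.' (not opp) -> no flip
Dir SE: first cell '.' (not opp) -> no flip
All flips: (3,4)

Answer: ......
......
..WWW.
.BBWW.
..B.W.
...B..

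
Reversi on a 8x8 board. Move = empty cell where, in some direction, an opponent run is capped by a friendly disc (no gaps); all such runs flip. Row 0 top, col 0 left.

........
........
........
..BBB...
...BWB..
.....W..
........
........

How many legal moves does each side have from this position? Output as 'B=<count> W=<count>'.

Answer: B=3 W=5

Derivation:
-- B to move --
(3,5): no bracket -> illegal
(4,6): no bracket -> illegal
(5,3): no bracket -> illegal
(5,4): flips 1 -> legal
(5,6): no bracket -> illegal
(6,4): no bracket -> illegal
(6,5): flips 1 -> legal
(6,6): flips 2 -> legal
B mobility = 3
-- W to move --
(2,1): no bracket -> illegal
(2,2): flips 1 -> legal
(2,3): no bracket -> illegal
(2,4): flips 1 -> legal
(2,5): no bracket -> illegal
(3,1): no bracket -> illegal
(3,5): flips 1 -> legal
(3,6): no bracket -> illegal
(4,1): no bracket -> illegal
(4,2): flips 1 -> legal
(4,6): flips 1 -> legal
(5,2): no bracket -> illegal
(5,3): no bracket -> illegal
(5,4): no bracket -> illegal
(5,6): no bracket -> illegal
W mobility = 5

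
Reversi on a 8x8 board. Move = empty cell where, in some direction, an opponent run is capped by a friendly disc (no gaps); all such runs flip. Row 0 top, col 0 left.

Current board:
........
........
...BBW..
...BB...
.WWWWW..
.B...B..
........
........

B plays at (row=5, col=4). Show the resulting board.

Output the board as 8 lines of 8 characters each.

Place B at (5,4); scan 8 dirs for brackets.
Dir NW: opp run (4,3), next='.' -> no flip
Dir N: opp run (4,4) capped by B -> flip
Dir NE: opp run (4,5), next='.' -> no flip
Dir W: first cell '.' (not opp) -> no flip
Dir E: first cell 'B' (not opp) -> no flip
Dir SW: first cell '.' (not opp) -> no flip
Dir S: first cell '.' (not opp) -> no flip
Dir SE: first cell '.' (not opp) -> no flip
All flips: (4,4)

Answer: ........
........
...BBW..
...BB...
.WWWBW..
.B..BB..
........
........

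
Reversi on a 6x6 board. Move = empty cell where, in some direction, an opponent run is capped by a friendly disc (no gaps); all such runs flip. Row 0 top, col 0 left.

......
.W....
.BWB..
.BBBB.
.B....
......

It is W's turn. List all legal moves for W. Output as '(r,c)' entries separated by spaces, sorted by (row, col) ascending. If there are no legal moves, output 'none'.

(1,0): no bracket -> illegal
(1,2): no bracket -> illegal
(1,3): no bracket -> illegal
(1,4): no bracket -> illegal
(2,0): flips 1 -> legal
(2,4): flips 1 -> legal
(2,5): no bracket -> illegal
(3,0): no bracket -> illegal
(3,5): no bracket -> illegal
(4,0): flips 1 -> legal
(4,2): flips 1 -> legal
(4,3): no bracket -> illegal
(4,4): flips 1 -> legal
(4,5): no bracket -> illegal
(5,0): no bracket -> illegal
(5,1): flips 3 -> legal
(5,2): no bracket -> illegal

Answer: (2,0) (2,4) (4,0) (4,2) (4,4) (5,1)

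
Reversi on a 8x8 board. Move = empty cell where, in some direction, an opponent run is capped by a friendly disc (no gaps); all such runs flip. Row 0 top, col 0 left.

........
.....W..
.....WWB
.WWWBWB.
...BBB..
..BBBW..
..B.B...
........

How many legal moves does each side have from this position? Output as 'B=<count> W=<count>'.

Answer: B=13 W=9

Derivation:
-- B to move --
(0,4): no bracket -> illegal
(0,5): flips 3 -> legal
(0,6): no bracket -> illegal
(1,4): flips 1 -> legal
(1,6): flips 2 -> legal
(1,7): flips 2 -> legal
(2,0): no bracket -> illegal
(2,1): flips 1 -> legal
(2,2): flips 1 -> legal
(2,3): flips 1 -> legal
(2,4): flips 2 -> legal
(3,0): flips 3 -> legal
(3,7): no bracket -> illegal
(4,0): no bracket -> illegal
(4,1): no bracket -> illegal
(4,2): no bracket -> illegal
(4,6): flips 1 -> legal
(5,6): flips 1 -> legal
(6,5): flips 1 -> legal
(6,6): flips 1 -> legal
B mobility = 13
-- W to move --
(1,6): no bracket -> illegal
(1,7): no bracket -> illegal
(2,3): no bracket -> illegal
(2,4): no bracket -> illegal
(3,7): flips 1 -> legal
(4,1): no bracket -> illegal
(4,2): no bracket -> illegal
(4,6): flips 1 -> legal
(4,7): flips 1 -> legal
(5,1): flips 3 -> legal
(5,6): no bracket -> illegal
(6,1): flips 3 -> legal
(6,3): flips 2 -> legal
(6,5): flips 2 -> legal
(7,1): flips 3 -> legal
(7,2): no bracket -> illegal
(7,3): flips 1 -> legal
(7,4): no bracket -> illegal
(7,5): no bracket -> illegal
W mobility = 9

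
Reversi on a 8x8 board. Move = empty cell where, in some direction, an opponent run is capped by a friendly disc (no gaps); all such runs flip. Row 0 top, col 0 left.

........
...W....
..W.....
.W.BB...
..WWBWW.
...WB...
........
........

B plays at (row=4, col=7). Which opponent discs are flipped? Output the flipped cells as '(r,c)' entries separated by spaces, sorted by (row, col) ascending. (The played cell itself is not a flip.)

Answer: (4,5) (4,6)

Derivation:
Dir NW: first cell '.' (not opp) -> no flip
Dir N: first cell '.' (not opp) -> no flip
Dir NE: edge -> no flip
Dir W: opp run (4,6) (4,5) capped by B -> flip
Dir E: edge -> no flip
Dir SW: first cell '.' (not opp) -> no flip
Dir S: first cell '.' (not opp) -> no flip
Dir SE: edge -> no flip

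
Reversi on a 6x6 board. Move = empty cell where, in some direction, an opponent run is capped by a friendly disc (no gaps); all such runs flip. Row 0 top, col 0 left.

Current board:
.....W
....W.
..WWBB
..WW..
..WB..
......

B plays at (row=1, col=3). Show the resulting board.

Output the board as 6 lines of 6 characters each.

Answer: .....W
...BW.
..WBBB
..WB..
..WB..
......

Derivation:
Place B at (1,3); scan 8 dirs for brackets.
Dir NW: first cell '.' (not opp) -> no flip
Dir N: first cell '.' (not opp) -> no flip
Dir NE: first cell '.' (not opp) -> no flip
Dir W: first cell '.' (not opp) -> no flip
Dir E: opp run (1,4), next='.' -> no flip
Dir SW: opp run (2,2), next='.' -> no flip
Dir S: opp run (2,3) (3,3) capped by B -> flip
Dir SE: first cell 'B' (not opp) -> no flip
All flips: (2,3) (3,3)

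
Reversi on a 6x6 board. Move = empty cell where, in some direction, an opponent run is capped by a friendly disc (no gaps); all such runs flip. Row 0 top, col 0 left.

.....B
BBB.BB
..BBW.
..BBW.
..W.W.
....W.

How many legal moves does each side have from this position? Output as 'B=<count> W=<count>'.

-- B to move --
(1,3): no bracket -> illegal
(2,5): flips 1 -> legal
(3,1): no bracket -> illegal
(3,5): flips 1 -> legal
(4,1): no bracket -> illegal
(4,3): no bracket -> illegal
(4,5): flips 1 -> legal
(5,1): flips 1 -> legal
(5,2): flips 1 -> legal
(5,3): no bracket -> illegal
(5,5): flips 1 -> legal
B mobility = 6
-- W to move --
(0,0): flips 3 -> legal
(0,1): flips 2 -> legal
(0,2): flips 3 -> legal
(0,3): no bracket -> illegal
(0,4): flips 1 -> legal
(1,3): no bracket -> illegal
(2,0): no bracket -> illegal
(2,1): flips 2 -> legal
(2,5): no bracket -> illegal
(3,1): flips 2 -> legal
(4,1): no bracket -> illegal
(4,3): no bracket -> illegal
W mobility = 6

Answer: B=6 W=6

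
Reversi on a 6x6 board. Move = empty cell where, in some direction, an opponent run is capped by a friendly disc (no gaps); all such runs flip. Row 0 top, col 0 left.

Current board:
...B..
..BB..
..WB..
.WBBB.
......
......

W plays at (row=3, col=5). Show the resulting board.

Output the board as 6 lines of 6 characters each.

Place W at (3,5); scan 8 dirs for brackets.
Dir NW: first cell '.' (not opp) -> no flip
Dir N: first cell '.' (not opp) -> no flip
Dir NE: edge -> no flip
Dir W: opp run (3,4) (3,3) (3,2) capped by W -> flip
Dir E: edge -> no flip
Dir SW: first cell '.' (not opp) -> no flip
Dir S: first cell '.' (not opp) -> no flip
Dir SE: edge -> no flip
All flips: (3,2) (3,3) (3,4)

Answer: ...B..
..BB..
..WB..
.WWWWW
......
......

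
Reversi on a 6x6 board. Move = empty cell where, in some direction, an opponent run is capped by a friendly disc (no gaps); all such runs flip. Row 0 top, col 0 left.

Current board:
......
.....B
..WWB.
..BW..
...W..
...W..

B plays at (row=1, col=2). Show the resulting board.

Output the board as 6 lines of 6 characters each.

Place B at (1,2); scan 8 dirs for brackets.
Dir NW: first cell '.' (not opp) -> no flip
Dir N: first cell '.' (not opp) -> no flip
Dir NE: first cell '.' (not opp) -> no flip
Dir W: first cell '.' (not opp) -> no flip
Dir E: first cell '.' (not opp) -> no flip
Dir SW: first cell '.' (not opp) -> no flip
Dir S: opp run (2,2) capped by B -> flip
Dir SE: opp run (2,3), next='.' -> no flip
All flips: (2,2)

Answer: ......
..B..B
..BWB.
..BW..
...W..
...W..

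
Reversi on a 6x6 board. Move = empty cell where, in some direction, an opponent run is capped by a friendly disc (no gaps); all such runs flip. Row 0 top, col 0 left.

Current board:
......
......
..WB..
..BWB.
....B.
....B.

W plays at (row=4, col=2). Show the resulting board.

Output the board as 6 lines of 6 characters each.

Answer: ......
......
..WB..
..WWB.
..W.B.
....B.

Derivation:
Place W at (4,2); scan 8 dirs for brackets.
Dir NW: first cell '.' (not opp) -> no flip
Dir N: opp run (3,2) capped by W -> flip
Dir NE: first cell 'W' (not opp) -> no flip
Dir W: first cell '.' (not opp) -> no flip
Dir E: first cell '.' (not opp) -> no flip
Dir SW: first cell '.' (not opp) -> no flip
Dir S: first cell '.' (not opp) -> no flip
Dir SE: first cell '.' (not opp) -> no flip
All flips: (3,2)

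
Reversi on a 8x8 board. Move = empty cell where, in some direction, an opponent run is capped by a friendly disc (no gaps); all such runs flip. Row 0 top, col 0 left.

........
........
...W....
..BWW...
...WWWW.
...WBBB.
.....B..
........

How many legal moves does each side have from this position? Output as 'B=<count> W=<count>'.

-- B to move --
(1,2): flips 3 -> legal
(1,3): no bracket -> illegal
(1,4): flips 1 -> legal
(2,2): flips 2 -> legal
(2,4): flips 2 -> legal
(2,5): no bracket -> illegal
(3,5): flips 3 -> legal
(3,6): flips 2 -> legal
(3,7): flips 1 -> legal
(4,2): no bracket -> illegal
(4,7): no bracket -> illegal
(5,2): flips 1 -> legal
(5,7): no bracket -> illegal
(6,2): no bracket -> illegal
(6,3): no bracket -> illegal
(6,4): no bracket -> illegal
B mobility = 8
-- W to move --
(2,1): flips 1 -> legal
(2,2): no bracket -> illegal
(3,1): flips 1 -> legal
(4,1): flips 1 -> legal
(4,2): no bracket -> illegal
(4,7): no bracket -> illegal
(5,7): flips 3 -> legal
(6,3): flips 1 -> legal
(6,4): flips 2 -> legal
(6,6): flips 2 -> legal
(6,7): flips 1 -> legal
(7,4): no bracket -> illegal
(7,5): flips 2 -> legal
(7,6): flips 2 -> legal
W mobility = 10

Answer: B=8 W=10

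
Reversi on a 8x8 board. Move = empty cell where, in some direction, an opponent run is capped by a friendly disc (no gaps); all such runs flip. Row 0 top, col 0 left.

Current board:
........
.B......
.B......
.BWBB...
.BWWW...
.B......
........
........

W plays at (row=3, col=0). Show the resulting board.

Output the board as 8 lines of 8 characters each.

Place W at (3,0); scan 8 dirs for brackets.
Dir NW: edge -> no flip
Dir N: first cell '.' (not opp) -> no flip
Dir NE: opp run (2,1), next='.' -> no flip
Dir W: edge -> no flip
Dir E: opp run (3,1) capped by W -> flip
Dir SW: edge -> no flip
Dir S: first cell '.' (not opp) -> no flip
Dir SE: opp run (4,1), next='.' -> no flip
All flips: (3,1)

Answer: ........
.B......
.B......
WWWBB...
.BWWW...
.B......
........
........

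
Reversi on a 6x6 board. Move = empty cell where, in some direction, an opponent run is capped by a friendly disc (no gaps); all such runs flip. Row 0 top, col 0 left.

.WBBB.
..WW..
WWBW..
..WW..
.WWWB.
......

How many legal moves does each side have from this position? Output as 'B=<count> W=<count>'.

Answer: B=6 W=5

Derivation:
-- B to move --
(0,0): flips 1 -> legal
(1,0): no bracket -> illegal
(1,1): no bracket -> illegal
(1,4): no bracket -> illegal
(2,4): flips 2 -> legal
(3,0): flips 2 -> legal
(3,1): no bracket -> illegal
(3,4): no bracket -> illegal
(4,0): flips 3 -> legal
(5,0): no bracket -> illegal
(5,1): no bracket -> illegal
(5,2): flips 2 -> legal
(5,3): flips 4 -> legal
(5,4): no bracket -> illegal
B mobility = 6
-- W to move --
(0,5): flips 3 -> legal
(1,1): flips 1 -> legal
(1,4): no bracket -> illegal
(1,5): no bracket -> illegal
(3,1): flips 1 -> legal
(3,4): no bracket -> illegal
(3,5): no bracket -> illegal
(4,5): flips 1 -> legal
(5,3): no bracket -> illegal
(5,4): no bracket -> illegal
(5,5): flips 1 -> legal
W mobility = 5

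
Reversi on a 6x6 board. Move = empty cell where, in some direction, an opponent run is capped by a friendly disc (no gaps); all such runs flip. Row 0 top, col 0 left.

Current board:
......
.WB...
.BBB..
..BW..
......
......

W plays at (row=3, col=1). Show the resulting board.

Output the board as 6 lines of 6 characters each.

Answer: ......
.WB...
.WBB..
.WWW..
......
......

Derivation:
Place W at (3,1); scan 8 dirs for brackets.
Dir NW: first cell '.' (not opp) -> no flip
Dir N: opp run (2,1) capped by W -> flip
Dir NE: opp run (2,2), next='.' -> no flip
Dir W: first cell '.' (not opp) -> no flip
Dir E: opp run (3,2) capped by W -> flip
Dir SW: first cell '.' (not opp) -> no flip
Dir S: first cell '.' (not opp) -> no flip
Dir SE: first cell '.' (not opp) -> no flip
All flips: (2,1) (3,2)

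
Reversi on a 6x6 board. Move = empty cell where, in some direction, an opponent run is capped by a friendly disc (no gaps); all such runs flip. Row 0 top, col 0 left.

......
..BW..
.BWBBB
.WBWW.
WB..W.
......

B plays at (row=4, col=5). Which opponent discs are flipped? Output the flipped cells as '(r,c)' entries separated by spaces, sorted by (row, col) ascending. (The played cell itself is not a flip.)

Dir NW: opp run (3,4) capped by B -> flip
Dir N: first cell '.' (not opp) -> no flip
Dir NE: edge -> no flip
Dir W: opp run (4,4), next='.' -> no flip
Dir E: edge -> no flip
Dir SW: first cell '.' (not opp) -> no flip
Dir S: first cell '.' (not opp) -> no flip
Dir SE: edge -> no flip

Answer: (3,4)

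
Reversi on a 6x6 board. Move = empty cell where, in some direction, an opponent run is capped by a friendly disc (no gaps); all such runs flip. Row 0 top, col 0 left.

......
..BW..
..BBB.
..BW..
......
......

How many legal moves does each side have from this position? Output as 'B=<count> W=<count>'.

-- B to move --
(0,2): flips 1 -> legal
(0,3): flips 1 -> legal
(0,4): flips 1 -> legal
(1,4): flips 1 -> legal
(3,4): flips 1 -> legal
(4,2): flips 1 -> legal
(4,3): flips 1 -> legal
(4,4): flips 1 -> legal
B mobility = 8
-- W to move --
(0,1): no bracket -> illegal
(0,2): no bracket -> illegal
(0,3): no bracket -> illegal
(1,1): flips 2 -> legal
(1,4): no bracket -> illegal
(1,5): flips 1 -> legal
(2,1): no bracket -> illegal
(2,5): no bracket -> illegal
(3,1): flips 2 -> legal
(3,4): no bracket -> illegal
(3,5): flips 1 -> legal
(4,1): no bracket -> illegal
(4,2): no bracket -> illegal
(4,3): no bracket -> illegal
W mobility = 4

Answer: B=8 W=4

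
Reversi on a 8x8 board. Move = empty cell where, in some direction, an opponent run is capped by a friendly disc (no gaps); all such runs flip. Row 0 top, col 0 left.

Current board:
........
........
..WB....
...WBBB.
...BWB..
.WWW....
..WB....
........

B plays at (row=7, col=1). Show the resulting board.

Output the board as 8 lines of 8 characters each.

Place B at (7,1); scan 8 dirs for brackets.
Dir NW: first cell '.' (not opp) -> no flip
Dir N: first cell '.' (not opp) -> no flip
Dir NE: opp run (6,2) (5,3) (4,4) capped by B -> flip
Dir W: first cell '.' (not opp) -> no flip
Dir E: first cell '.' (not opp) -> no flip
Dir SW: edge -> no flip
Dir S: edge -> no flip
Dir SE: edge -> no flip
All flips: (4,4) (5,3) (6,2)

Answer: ........
........
..WB....
...WBBB.
...BBB..
.WWB....
..BB....
.B......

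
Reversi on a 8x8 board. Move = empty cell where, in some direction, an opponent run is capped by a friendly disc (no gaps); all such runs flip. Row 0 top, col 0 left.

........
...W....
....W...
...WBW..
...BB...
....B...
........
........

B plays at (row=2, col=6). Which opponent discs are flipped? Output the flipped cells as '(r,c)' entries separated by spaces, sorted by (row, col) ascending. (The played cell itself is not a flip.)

Dir NW: first cell '.' (not opp) -> no flip
Dir N: first cell '.' (not opp) -> no flip
Dir NE: first cell '.' (not opp) -> no flip
Dir W: first cell '.' (not opp) -> no flip
Dir E: first cell '.' (not opp) -> no flip
Dir SW: opp run (3,5) capped by B -> flip
Dir S: first cell '.' (not opp) -> no flip
Dir SE: first cell '.' (not opp) -> no flip

Answer: (3,5)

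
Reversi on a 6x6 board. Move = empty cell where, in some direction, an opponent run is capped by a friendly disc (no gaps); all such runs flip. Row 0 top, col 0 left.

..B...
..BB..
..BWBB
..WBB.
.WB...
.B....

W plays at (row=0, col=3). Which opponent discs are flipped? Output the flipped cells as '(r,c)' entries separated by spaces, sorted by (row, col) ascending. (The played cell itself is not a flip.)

Answer: (1,3)

Derivation:
Dir NW: edge -> no flip
Dir N: edge -> no flip
Dir NE: edge -> no flip
Dir W: opp run (0,2), next='.' -> no flip
Dir E: first cell '.' (not opp) -> no flip
Dir SW: opp run (1,2), next='.' -> no flip
Dir S: opp run (1,3) capped by W -> flip
Dir SE: first cell '.' (not opp) -> no flip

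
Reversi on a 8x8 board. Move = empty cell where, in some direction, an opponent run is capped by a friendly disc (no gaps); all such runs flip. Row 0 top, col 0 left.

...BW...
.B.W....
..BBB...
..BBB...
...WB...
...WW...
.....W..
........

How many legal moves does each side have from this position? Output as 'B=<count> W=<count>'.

-- B to move --
(0,2): flips 1 -> legal
(0,5): flips 1 -> legal
(1,2): no bracket -> illegal
(1,4): no bracket -> illegal
(1,5): no bracket -> illegal
(4,2): flips 1 -> legal
(4,5): no bracket -> illegal
(5,2): flips 1 -> legal
(5,5): no bracket -> illegal
(5,6): no bracket -> illegal
(6,2): flips 1 -> legal
(6,3): flips 2 -> legal
(6,4): flips 1 -> legal
(6,6): no bracket -> illegal
(7,4): no bracket -> illegal
(7,5): no bracket -> illegal
(7,6): flips 3 -> legal
B mobility = 8
-- W to move --
(0,0): no bracket -> illegal
(0,1): no bracket -> illegal
(0,2): flips 1 -> legal
(1,0): no bracket -> illegal
(1,2): no bracket -> illegal
(1,4): flips 3 -> legal
(1,5): no bracket -> illegal
(2,0): no bracket -> illegal
(2,1): flips 1 -> legal
(2,5): flips 1 -> legal
(3,1): flips 1 -> legal
(3,5): flips 2 -> legal
(4,1): no bracket -> illegal
(4,2): no bracket -> illegal
(4,5): flips 1 -> legal
(5,5): no bracket -> illegal
W mobility = 7

Answer: B=8 W=7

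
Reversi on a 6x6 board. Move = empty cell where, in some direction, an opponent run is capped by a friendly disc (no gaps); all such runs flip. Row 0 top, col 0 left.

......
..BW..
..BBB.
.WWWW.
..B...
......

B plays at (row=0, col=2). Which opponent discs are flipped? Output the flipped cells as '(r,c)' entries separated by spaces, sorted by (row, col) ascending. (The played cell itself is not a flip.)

Answer: (1,3)

Derivation:
Dir NW: edge -> no flip
Dir N: edge -> no flip
Dir NE: edge -> no flip
Dir W: first cell '.' (not opp) -> no flip
Dir E: first cell '.' (not opp) -> no flip
Dir SW: first cell '.' (not opp) -> no flip
Dir S: first cell 'B' (not opp) -> no flip
Dir SE: opp run (1,3) capped by B -> flip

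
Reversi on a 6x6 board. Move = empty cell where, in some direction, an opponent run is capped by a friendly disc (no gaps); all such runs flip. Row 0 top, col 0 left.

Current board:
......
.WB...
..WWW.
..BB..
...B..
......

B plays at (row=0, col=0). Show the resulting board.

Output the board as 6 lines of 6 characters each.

Place B at (0,0); scan 8 dirs for brackets.
Dir NW: edge -> no flip
Dir N: edge -> no flip
Dir NE: edge -> no flip
Dir W: edge -> no flip
Dir E: first cell '.' (not opp) -> no flip
Dir SW: edge -> no flip
Dir S: first cell '.' (not opp) -> no flip
Dir SE: opp run (1,1) (2,2) capped by B -> flip
All flips: (1,1) (2,2)

Answer: B.....
.BB...
..BWW.
..BB..
...B..
......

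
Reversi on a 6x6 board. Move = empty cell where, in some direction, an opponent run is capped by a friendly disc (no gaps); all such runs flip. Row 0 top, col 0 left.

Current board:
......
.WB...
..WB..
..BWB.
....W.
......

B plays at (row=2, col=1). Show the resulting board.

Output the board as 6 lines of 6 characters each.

Answer: ......
.WB...
.BBB..
..BWB.
....W.
......

Derivation:
Place B at (2,1); scan 8 dirs for brackets.
Dir NW: first cell '.' (not opp) -> no flip
Dir N: opp run (1,1), next='.' -> no flip
Dir NE: first cell 'B' (not opp) -> no flip
Dir W: first cell '.' (not opp) -> no flip
Dir E: opp run (2,2) capped by B -> flip
Dir SW: first cell '.' (not opp) -> no flip
Dir S: first cell '.' (not opp) -> no flip
Dir SE: first cell 'B' (not opp) -> no flip
All flips: (2,2)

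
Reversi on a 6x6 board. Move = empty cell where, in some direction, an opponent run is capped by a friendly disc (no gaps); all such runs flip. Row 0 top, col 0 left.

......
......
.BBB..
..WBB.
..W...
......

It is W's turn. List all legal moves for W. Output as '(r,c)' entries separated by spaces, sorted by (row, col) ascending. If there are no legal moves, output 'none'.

Answer: (1,0) (1,2) (1,4) (2,4) (3,5)

Derivation:
(1,0): flips 1 -> legal
(1,1): no bracket -> illegal
(1,2): flips 1 -> legal
(1,3): no bracket -> illegal
(1,4): flips 1 -> legal
(2,0): no bracket -> illegal
(2,4): flips 1 -> legal
(2,5): no bracket -> illegal
(3,0): no bracket -> illegal
(3,1): no bracket -> illegal
(3,5): flips 2 -> legal
(4,3): no bracket -> illegal
(4,4): no bracket -> illegal
(4,5): no bracket -> illegal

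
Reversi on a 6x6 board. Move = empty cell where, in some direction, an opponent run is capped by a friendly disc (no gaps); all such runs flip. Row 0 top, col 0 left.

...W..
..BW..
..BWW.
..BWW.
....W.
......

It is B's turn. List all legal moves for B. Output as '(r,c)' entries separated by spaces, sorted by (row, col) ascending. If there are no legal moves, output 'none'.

(0,2): no bracket -> illegal
(0,4): flips 1 -> legal
(1,4): flips 2 -> legal
(1,5): no bracket -> illegal
(2,5): flips 2 -> legal
(3,5): flips 2 -> legal
(4,2): no bracket -> illegal
(4,3): no bracket -> illegal
(4,5): flips 2 -> legal
(5,3): no bracket -> illegal
(5,4): no bracket -> illegal
(5,5): flips 2 -> legal

Answer: (0,4) (1,4) (2,5) (3,5) (4,5) (5,5)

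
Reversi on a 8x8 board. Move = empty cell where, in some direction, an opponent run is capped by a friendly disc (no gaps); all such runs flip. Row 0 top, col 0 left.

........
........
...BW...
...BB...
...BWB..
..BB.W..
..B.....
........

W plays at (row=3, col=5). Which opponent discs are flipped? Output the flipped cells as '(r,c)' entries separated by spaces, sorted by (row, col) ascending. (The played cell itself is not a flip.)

Answer: (4,5)

Derivation:
Dir NW: first cell 'W' (not opp) -> no flip
Dir N: first cell '.' (not opp) -> no flip
Dir NE: first cell '.' (not opp) -> no flip
Dir W: opp run (3,4) (3,3), next='.' -> no flip
Dir E: first cell '.' (not opp) -> no flip
Dir SW: first cell 'W' (not opp) -> no flip
Dir S: opp run (4,5) capped by W -> flip
Dir SE: first cell '.' (not opp) -> no flip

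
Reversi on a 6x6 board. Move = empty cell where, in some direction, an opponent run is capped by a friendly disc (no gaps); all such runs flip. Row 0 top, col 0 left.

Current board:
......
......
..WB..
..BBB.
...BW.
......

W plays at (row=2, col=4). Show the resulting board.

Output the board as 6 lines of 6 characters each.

Answer: ......
......
..WWW.
..BBW.
...BW.
......

Derivation:
Place W at (2,4); scan 8 dirs for brackets.
Dir NW: first cell '.' (not opp) -> no flip
Dir N: first cell '.' (not opp) -> no flip
Dir NE: first cell '.' (not opp) -> no flip
Dir W: opp run (2,3) capped by W -> flip
Dir E: first cell '.' (not opp) -> no flip
Dir SW: opp run (3,3), next='.' -> no flip
Dir S: opp run (3,4) capped by W -> flip
Dir SE: first cell '.' (not opp) -> no flip
All flips: (2,3) (3,4)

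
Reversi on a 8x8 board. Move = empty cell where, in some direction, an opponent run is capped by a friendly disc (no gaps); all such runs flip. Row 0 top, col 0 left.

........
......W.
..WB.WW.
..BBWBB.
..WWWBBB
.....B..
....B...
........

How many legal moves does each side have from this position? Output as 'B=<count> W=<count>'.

Answer: B=12 W=9

Derivation:
-- B to move --
(0,5): no bracket -> illegal
(0,6): flips 2 -> legal
(0,7): no bracket -> illegal
(1,1): flips 1 -> legal
(1,2): flips 1 -> legal
(1,3): no bracket -> illegal
(1,4): flips 1 -> legal
(1,5): flips 1 -> legal
(1,7): flips 1 -> legal
(2,1): flips 1 -> legal
(2,4): no bracket -> illegal
(2,7): no bracket -> illegal
(3,1): no bracket -> illegal
(3,7): no bracket -> illegal
(4,1): flips 3 -> legal
(5,1): flips 1 -> legal
(5,2): flips 1 -> legal
(5,3): flips 2 -> legal
(5,4): flips 1 -> legal
B mobility = 12
-- W to move --
(1,2): flips 1 -> legal
(1,3): flips 2 -> legal
(1,4): no bracket -> illegal
(2,1): flips 1 -> legal
(2,4): flips 2 -> legal
(2,7): no bracket -> illegal
(3,1): flips 2 -> legal
(3,7): flips 2 -> legal
(4,1): no bracket -> illegal
(5,3): no bracket -> illegal
(5,4): no bracket -> illegal
(5,6): flips 3 -> legal
(5,7): no bracket -> illegal
(6,3): no bracket -> illegal
(6,5): flips 3 -> legal
(6,6): flips 1 -> legal
(7,3): no bracket -> illegal
(7,4): no bracket -> illegal
(7,5): no bracket -> illegal
W mobility = 9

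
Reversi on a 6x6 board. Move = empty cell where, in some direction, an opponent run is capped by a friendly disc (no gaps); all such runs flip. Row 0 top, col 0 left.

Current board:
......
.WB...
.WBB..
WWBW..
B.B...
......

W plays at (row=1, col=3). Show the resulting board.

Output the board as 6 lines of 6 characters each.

Answer: ......
.WWW..
.WWW..
WWBW..
B.B...
......

Derivation:
Place W at (1,3); scan 8 dirs for brackets.
Dir NW: first cell '.' (not opp) -> no flip
Dir N: first cell '.' (not opp) -> no flip
Dir NE: first cell '.' (not opp) -> no flip
Dir W: opp run (1,2) capped by W -> flip
Dir E: first cell '.' (not opp) -> no flip
Dir SW: opp run (2,2) capped by W -> flip
Dir S: opp run (2,3) capped by W -> flip
Dir SE: first cell '.' (not opp) -> no flip
All flips: (1,2) (2,2) (2,3)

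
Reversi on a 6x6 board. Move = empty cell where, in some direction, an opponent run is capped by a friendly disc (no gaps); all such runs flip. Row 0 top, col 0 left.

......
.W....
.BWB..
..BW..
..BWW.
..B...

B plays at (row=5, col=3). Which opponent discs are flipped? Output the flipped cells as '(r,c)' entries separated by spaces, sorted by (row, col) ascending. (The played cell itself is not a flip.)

Answer: (3,3) (4,3)

Derivation:
Dir NW: first cell 'B' (not opp) -> no flip
Dir N: opp run (4,3) (3,3) capped by B -> flip
Dir NE: opp run (4,4), next='.' -> no flip
Dir W: first cell 'B' (not opp) -> no flip
Dir E: first cell '.' (not opp) -> no flip
Dir SW: edge -> no flip
Dir S: edge -> no flip
Dir SE: edge -> no flip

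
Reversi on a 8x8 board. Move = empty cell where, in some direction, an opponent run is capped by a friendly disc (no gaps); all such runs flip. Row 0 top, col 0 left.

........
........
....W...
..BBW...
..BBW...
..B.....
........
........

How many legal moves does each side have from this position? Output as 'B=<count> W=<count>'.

-- B to move --
(1,3): no bracket -> illegal
(1,4): no bracket -> illegal
(1,5): flips 1 -> legal
(2,3): no bracket -> illegal
(2,5): flips 1 -> legal
(3,5): flips 1 -> legal
(4,5): flips 1 -> legal
(5,3): no bracket -> illegal
(5,4): no bracket -> illegal
(5,5): flips 1 -> legal
B mobility = 5
-- W to move --
(2,1): no bracket -> illegal
(2,2): flips 1 -> legal
(2,3): no bracket -> illegal
(3,1): flips 2 -> legal
(4,1): flips 2 -> legal
(5,1): flips 2 -> legal
(5,3): no bracket -> illegal
(5,4): no bracket -> illegal
(6,1): flips 2 -> legal
(6,2): no bracket -> illegal
(6,3): no bracket -> illegal
W mobility = 5

Answer: B=5 W=5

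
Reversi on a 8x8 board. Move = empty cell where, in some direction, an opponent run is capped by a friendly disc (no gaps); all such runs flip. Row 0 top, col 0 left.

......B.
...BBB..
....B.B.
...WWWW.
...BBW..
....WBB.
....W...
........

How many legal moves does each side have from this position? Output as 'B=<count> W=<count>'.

Answer: B=9 W=13

Derivation:
-- B to move --
(2,2): flips 1 -> legal
(2,3): flips 3 -> legal
(2,5): flips 3 -> legal
(2,7): no bracket -> illegal
(3,2): no bracket -> illegal
(3,7): no bracket -> illegal
(4,2): flips 1 -> legal
(4,6): flips 3 -> legal
(4,7): no bracket -> illegal
(5,3): flips 1 -> legal
(6,3): no bracket -> illegal
(6,5): flips 1 -> legal
(7,3): flips 1 -> legal
(7,4): flips 2 -> legal
(7,5): no bracket -> illegal
B mobility = 9
-- W to move --
(0,2): flips 2 -> legal
(0,3): no bracket -> illegal
(0,4): flips 2 -> legal
(0,5): no bracket -> illegal
(0,7): no bracket -> illegal
(1,2): no bracket -> illegal
(1,6): flips 1 -> legal
(1,7): flips 1 -> legal
(2,2): no bracket -> illegal
(2,3): no bracket -> illegal
(2,5): no bracket -> illegal
(2,7): no bracket -> illegal
(3,2): flips 1 -> legal
(3,7): no bracket -> illegal
(4,2): flips 2 -> legal
(4,6): flips 1 -> legal
(4,7): no bracket -> illegal
(5,2): flips 1 -> legal
(5,3): flips 2 -> legal
(5,7): flips 2 -> legal
(6,5): flips 1 -> legal
(6,6): flips 2 -> legal
(6,7): flips 1 -> legal
W mobility = 13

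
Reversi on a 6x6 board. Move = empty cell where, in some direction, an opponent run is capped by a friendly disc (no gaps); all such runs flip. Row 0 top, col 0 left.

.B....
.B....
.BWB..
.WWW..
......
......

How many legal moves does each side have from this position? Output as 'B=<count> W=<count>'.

Answer: B=3 W=6

Derivation:
-- B to move --
(1,2): no bracket -> illegal
(1,3): no bracket -> illegal
(2,0): no bracket -> illegal
(2,4): no bracket -> illegal
(3,0): no bracket -> illegal
(3,4): no bracket -> illegal
(4,0): no bracket -> illegal
(4,1): flips 2 -> legal
(4,2): no bracket -> illegal
(4,3): flips 2 -> legal
(4,4): flips 2 -> legal
B mobility = 3
-- W to move --
(0,0): flips 1 -> legal
(0,2): no bracket -> illegal
(1,0): flips 1 -> legal
(1,2): no bracket -> illegal
(1,3): flips 1 -> legal
(1,4): flips 1 -> legal
(2,0): flips 1 -> legal
(2,4): flips 1 -> legal
(3,0): no bracket -> illegal
(3,4): no bracket -> illegal
W mobility = 6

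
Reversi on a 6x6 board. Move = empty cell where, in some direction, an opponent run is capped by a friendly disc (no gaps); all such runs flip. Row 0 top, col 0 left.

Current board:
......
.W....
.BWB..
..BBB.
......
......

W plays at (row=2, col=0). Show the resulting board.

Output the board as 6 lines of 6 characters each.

Answer: ......
.W....
WWWB..
..BBB.
......
......

Derivation:
Place W at (2,0); scan 8 dirs for brackets.
Dir NW: edge -> no flip
Dir N: first cell '.' (not opp) -> no flip
Dir NE: first cell 'W' (not opp) -> no flip
Dir W: edge -> no flip
Dir E: opp run (2,1) capped by W -> flip
Dir SW: edge -> no flip
Dir S: first cell '.' (not opp) -> no flip
Dir SE: first cell '.' (not opp) -> no flip
All flips: (2,1)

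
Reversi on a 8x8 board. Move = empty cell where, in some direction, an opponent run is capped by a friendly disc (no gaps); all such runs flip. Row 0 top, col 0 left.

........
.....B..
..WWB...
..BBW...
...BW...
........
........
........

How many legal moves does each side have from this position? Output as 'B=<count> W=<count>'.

-- B to move --
(1,1): flips 1 -> legal
(1,2): flips 1 -> legal
(1,3): flips 1 -> legal
(1,4): flips 1 -> legal
(2,1): flips 2 -> legal
(2,5): flips 1 -> legal
(3,1): no bracket -> illegal
(3,5): flips 1 -> legal
(4,5): flips 1 -> legal
(5,3): no bracket -> illegal
(5,4): flips 2 -> legal
(5,5): flips 1 -> legal
B mobility = 10
-- W to move --
(0,4): no bracket -> illegal
(0,5): no bracket -> illegal
(0,6): no bracket -> illegal
(1,3): no bracket -> illegal
(1,4): flips 1 -> legal
(1,6): no bracket -> illegal
(2,1): no bracket -> illegal
(2,5): flips 1 -> legal
(2,6): no bracket -> illegal
(3,1): flips 2 -> legal
(3,5): no bracket -> illegal
(4,1): flips 1 -> legal
(4,2): flips 2 -> legal
(5,2): flips 1 -> legal
(5,3): flips 2 -> legal
(5,4): no bracket -> illegal
W mobility = 7

Answer: B=10 W=7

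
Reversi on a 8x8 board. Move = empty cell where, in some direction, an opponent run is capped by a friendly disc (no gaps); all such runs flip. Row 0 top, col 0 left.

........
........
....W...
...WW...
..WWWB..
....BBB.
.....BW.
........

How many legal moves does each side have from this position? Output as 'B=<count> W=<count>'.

-- B to move --
(1,3): no bracket -> illegal
(1,4): flips 3 -> legal
(1,5): no bracket -> illegal
(2,2): flips 2 -> legal
(2,3): flips 1 -> legal
(2,5): no bracket -> illegal
(3,1): no bracket -> illegal
(3,2): flips 1 -> legal
(3,5): no bracket -> illegal
(4,1): flips 3 -> legal
(5,1): no bracket -> illegal
(5,2): no bracket -> illegal
(5,3): no bracket -> illegal
(5,7): no bracket -> illegal
(6,7): flips 1 -> legal
(7,5): no bracket -> illegal
(7,6): flips 1 -> legal
(7,7): flips 1 -> legal
B mobility = 8
-- W to move --
(3,5): no bracket -> illegal
(3,6): no bracket -> illegal
(4,6): flips 2 -> legal
(4,7): no bracket -> illegal
(5,3): no bracket -> illegal
(5,7): no bracket -> illegal
(6,3): no bracket -> illegal
(6,4): flips 2 -> legal
(6,7): flips 2 -> legal
(7,4): no bracket -> illegal
(7,5): no bracket -> illegal
(7,6): flips 2 -> legal
W mobility = 4

Answer: B=8 W=4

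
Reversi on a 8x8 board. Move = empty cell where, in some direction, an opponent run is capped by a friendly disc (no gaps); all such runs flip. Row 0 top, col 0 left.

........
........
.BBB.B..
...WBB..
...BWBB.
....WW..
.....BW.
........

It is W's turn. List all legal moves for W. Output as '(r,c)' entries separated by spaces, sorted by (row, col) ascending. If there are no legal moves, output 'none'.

(1,0): no bracket -> illegal
(1,1): flips 1 -> legal
(1,2): no bracket -> illegal
(1,3): flips 1 -> legal
(1,4): no bracket -> illegal
(1,5): flips 3 -> legal
(1,6): no bracket -> illegal
(2,0): no bracket -> illegal
(2,4): flips 1 -> legal
(2,6): flips 1 -> legal
(3,0): no bracket -> illegal
(3,1): no bracket -> illegal
(3,2): flips 1 -> legal
(3,6): flips 3 -> legal
(3,7): flips 1 -> legal
(4,2): flips 1 -> legal
(4,7): flips 2 -> legal
(5,2): no bracket -> illegal
(5,3): flips 1 -> legal
(5,6): no bracket -> illegal
(5,7): no bracket -> illegal
(6,4): flips 1 -> legal
(7,4): no bracket -> illegal
(7,5): flips 1 -> legal
(7,6): flips 1 -> legal

Answer: (1,1) (1,3) (1,5) (2,4) (2,6) (3,2) (3,6) (3,7) (4,2) (4,7) (5,3) (6,4) (7,5) (7,6)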